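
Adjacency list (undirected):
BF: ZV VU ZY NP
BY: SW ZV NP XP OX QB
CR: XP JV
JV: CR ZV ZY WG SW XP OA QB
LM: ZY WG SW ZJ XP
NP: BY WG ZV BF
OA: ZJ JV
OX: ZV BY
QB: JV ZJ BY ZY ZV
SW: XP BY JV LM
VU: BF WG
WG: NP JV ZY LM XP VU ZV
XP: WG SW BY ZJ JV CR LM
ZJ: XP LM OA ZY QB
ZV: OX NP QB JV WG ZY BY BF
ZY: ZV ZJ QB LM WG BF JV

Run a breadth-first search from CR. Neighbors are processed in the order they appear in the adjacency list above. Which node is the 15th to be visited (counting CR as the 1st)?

OX

Visit CR; enqueue XP, JV → queue [XP, JV]
Visit XP; enqueue WG, SW, BY, ZJ, LM → queue [JV, WG, SW, BY, ZJ, LM]
Visit JV; enqueue ZV, ZY, OA, QB → queue [WG, SW, BY, ZJ, LM, ZV, ZY, OA, QB]
Visit WG; enqueue NP, VU → queue [SW, BY, ZJ, LM, ZV, ZY, OA, QB, NP, VU]
Visit SW → queue [BY, ZJ, LM, ZV, ZY, OA, QB, NP, VU]
Visit BY; enqueue OX → queue [ZJ, LM, ZV, ZY, OA, QB, NP, VU, OX]
Visit ZJ → queue [LM, ZV, ZY, OA, QB, NP, VU, OX]
Visit LM → queue [ZV, ZY, OA, QB, NP, VU, OX]
Visit ZV; enqueue BF → queue [ZY, OA, QB, NP, VU, OX, BF]
Visit ZY → queue [OA, QB, NP, VU, OX, BF]
Visit OA → queue [QB, NP, VU, OX, BF]
Visit QB → queue [NP, VU, OX, BF]
Visit NP → queue [VU, OX, BF]
Visit VU → queue [OX, BF]
Visit OX → queue [BF]
Visit BF → queue []

Visit order: CR, XP, JV, WG, SW, BY, ZJ, LM, ZV, ZY, OA, QB, NP, VU, OX, BF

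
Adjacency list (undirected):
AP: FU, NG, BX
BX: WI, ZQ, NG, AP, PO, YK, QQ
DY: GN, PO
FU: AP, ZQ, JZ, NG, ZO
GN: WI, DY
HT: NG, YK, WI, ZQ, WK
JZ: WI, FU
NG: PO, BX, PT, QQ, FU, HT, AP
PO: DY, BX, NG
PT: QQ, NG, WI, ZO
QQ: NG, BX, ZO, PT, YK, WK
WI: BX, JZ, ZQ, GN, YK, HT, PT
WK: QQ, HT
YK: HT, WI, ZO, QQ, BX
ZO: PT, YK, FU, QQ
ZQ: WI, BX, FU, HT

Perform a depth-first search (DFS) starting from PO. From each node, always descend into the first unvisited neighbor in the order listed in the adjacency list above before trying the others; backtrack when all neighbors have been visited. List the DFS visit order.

PO -> DY -> GN -> WI -> BX -> ZQ -> FU -> AP -> NG -> PT -> QQ -> ZO -> YK -> HT -> WK -> JZ

Visit PO
PO → DY
DY → GN
GN → WI
WI → BX
BX → ZQ
ZQ → FU
FU → AP
AP → NG
NG → PT
PT → QQ
QQ → ZO
ZO → YK
YK → HT
HT → WK
FU → JZ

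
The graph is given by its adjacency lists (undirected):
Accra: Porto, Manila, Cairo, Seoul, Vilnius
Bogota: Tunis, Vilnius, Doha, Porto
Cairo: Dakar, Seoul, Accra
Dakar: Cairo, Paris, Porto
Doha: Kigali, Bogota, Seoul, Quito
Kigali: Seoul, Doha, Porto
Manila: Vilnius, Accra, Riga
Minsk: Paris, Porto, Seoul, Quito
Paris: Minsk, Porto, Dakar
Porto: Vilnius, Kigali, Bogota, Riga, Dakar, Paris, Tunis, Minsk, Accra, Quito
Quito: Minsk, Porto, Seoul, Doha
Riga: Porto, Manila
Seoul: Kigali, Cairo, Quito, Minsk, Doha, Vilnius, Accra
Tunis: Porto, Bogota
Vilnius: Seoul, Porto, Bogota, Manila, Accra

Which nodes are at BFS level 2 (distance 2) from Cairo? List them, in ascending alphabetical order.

Level 0: Cairo
Level 1: Accra, Dakar, Seoul
Level 2: Doha, Kigali, Manila, Minsk, Paris, Porto, Quito, Vilnius
Level 3: Bogota, Riga, Tunis

Doha, Kigali, Manila, Minsk, Paris, Porto, Quito, Vilnius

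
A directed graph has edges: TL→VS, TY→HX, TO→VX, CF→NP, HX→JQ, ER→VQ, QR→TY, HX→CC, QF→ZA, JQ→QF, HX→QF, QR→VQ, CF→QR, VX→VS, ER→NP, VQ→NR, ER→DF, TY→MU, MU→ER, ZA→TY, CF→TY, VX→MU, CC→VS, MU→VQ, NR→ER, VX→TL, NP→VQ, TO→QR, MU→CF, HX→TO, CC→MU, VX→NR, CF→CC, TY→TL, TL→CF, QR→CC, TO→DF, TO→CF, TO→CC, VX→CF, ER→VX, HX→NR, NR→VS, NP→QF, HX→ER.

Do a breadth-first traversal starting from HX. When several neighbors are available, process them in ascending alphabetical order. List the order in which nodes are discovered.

HX, CC, ER, JQ, NR, QF, TO, MU, VS, DF, NP, VQ, VX, ZA, CF, QR, TL, TY

Visit HX; enqueue CC, ER, JQ, NR, QF, TO → queue [CC, ER, JQ, NR, QF, TO]
Visit CC; enqueue MU, VS → queue [ER, JQ, NR, QF, TO, MU, VS]
Visit ER; enqueue DF, NP, VQ, VX → queue [JQ, NR, QF, TO, MU, VS, DF, NP, VQ, VX]
Visit JQ → queue [NR, QF, TO, MU, VS, DF, NP, VQ, VX]
Visit NR → queue [QF, TO, MU, VS, DF, NP, VQ, VX]
Visit QF; enqueue ZA → queue [TO, MU, VS, DF, NP, VQ, VX, ZA]
Visit TO; enqueue CF, QR → queue [MU, VS, DF, NP, VQ, VX, ZA, CF, QR]
Visit MU → queue [VS, DF, NP, VQ, VX, ZA, CF, QR]
Visit VS → queue [DF, NP, VQ, VX, ZA, CF, QR]
Visit DF → queue [NP, VQ, VX, ZA, CF, QR]
Visit NP → queue [VQ, VX, ZA, CF, QR]
Visit VQ → queue [VX, ZA, CF, QR]
Visit VX; enqueue TL → queue [ZA, CF, QR, TL]
Visit ZA; enqueue TY → queue [CF, QR, TL, TY]
Visit CF → queue [QR, TL, TY]
Visit QR → queue [TL, TY]
Visit TL → queue [TY]
Visit TY → queue []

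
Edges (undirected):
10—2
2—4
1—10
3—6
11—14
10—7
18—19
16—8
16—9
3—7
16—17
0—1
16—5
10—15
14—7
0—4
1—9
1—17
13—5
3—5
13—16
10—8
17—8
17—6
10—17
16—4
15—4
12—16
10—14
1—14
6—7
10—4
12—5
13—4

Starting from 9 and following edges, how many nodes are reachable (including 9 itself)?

BFS from 9 visits: 9, 16, 1, 17, 13, 12, 8, 5, 4, 14, 10, 0, 6, 3, 15, 2, 11, 7
Reachable nodes: 18 of 20 total.

18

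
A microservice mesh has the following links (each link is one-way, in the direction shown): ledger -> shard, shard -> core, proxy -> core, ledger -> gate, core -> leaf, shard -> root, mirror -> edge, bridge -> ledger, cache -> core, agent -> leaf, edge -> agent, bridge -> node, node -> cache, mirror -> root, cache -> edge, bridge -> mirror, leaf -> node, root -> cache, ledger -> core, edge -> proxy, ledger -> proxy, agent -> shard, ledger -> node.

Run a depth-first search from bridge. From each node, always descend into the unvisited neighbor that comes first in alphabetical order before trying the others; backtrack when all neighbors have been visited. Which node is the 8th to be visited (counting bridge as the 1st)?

Visit bridge
bridge → ledger
ledger → core
core → leaf
leaf → node
node → cache
cache → edge
edge → agent
agent → shard
shard → root
edge → proxy
ledger → gate
bridge → mirror

Visit order: bridge, ledger, core, leaf, node, cache, edge, agent, shard, root, proxy, gate, mirror

agent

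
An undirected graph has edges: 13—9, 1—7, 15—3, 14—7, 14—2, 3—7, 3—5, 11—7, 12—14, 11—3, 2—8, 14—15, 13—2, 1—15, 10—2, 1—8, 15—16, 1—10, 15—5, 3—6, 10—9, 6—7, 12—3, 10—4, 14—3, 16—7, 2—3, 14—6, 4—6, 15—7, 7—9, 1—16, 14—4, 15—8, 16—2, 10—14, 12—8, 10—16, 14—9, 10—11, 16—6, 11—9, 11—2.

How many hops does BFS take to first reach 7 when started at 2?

2

Level 0: 2
Level 1: 3, 8, 10, 11, 13, 14, 16
Level 2: 1, 4, 5, 6, 7, 9, 12, 15
7 first appears at level 2.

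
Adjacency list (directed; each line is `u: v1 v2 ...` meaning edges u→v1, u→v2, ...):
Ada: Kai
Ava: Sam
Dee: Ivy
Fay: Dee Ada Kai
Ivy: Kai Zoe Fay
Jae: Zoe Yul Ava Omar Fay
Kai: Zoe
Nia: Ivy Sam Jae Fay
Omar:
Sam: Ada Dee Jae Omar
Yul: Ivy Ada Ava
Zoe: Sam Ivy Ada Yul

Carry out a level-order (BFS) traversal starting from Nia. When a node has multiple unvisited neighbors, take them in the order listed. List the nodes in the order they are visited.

Visit Nia; enqueue Ivy, Sam, Jae, Fay → queue [Ivy, Sam, Jae, Fay]
Visit Ivy; enqueue Kai, Zoe → queue [Sam, Jae, Fay, Kai, Zoe]
Visit Sam; enqueue Ada, Dee, Omar → queue [Jae, Fay, Kai, Zoe, Ada, Dee, Omar]
Visit Jae; enqueue Yul, Ava → queue [Fay, Kai, Zoe, Ada, Dee, Omar, Yul, Ava]
Visit Fay → queue [Kai, Zoe, Ada, Dee, Omar, Yul, Ava]
Visit Kai → queue [Zoe, Ada, Dee, Omar, Yul, Ava]
Visit Zoe → queue [Ada, Dee, Omar, Yul, Ava]
Visit Ada → queue [Dee, Omar, Yul, Ava]
Visit Dee → queue [Omar, Yul, Ava]
Visit Omar → queue [Yul, Ava]
Visit Yul → queue [Ava]
Visit Ava → queue []

Nia, Ivy, Sam, Jae, Fay, Kai, Zoe, Ada, Dee, Omar, Yul, Ava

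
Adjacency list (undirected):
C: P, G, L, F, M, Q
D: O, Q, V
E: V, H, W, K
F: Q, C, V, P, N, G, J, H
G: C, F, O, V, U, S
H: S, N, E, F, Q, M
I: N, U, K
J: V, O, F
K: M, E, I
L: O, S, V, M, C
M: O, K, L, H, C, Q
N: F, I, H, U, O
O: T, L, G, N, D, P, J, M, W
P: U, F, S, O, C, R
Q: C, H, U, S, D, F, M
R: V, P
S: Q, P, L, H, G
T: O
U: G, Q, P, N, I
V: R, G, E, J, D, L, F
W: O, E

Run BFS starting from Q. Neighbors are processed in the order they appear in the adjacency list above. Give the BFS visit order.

Q → C → H → U → S → D → F → M → P → G → L → N → E → I → O → V → J → K → R → W → T

Visit Q; enqueue C, H, U, S, D, F, M → queue [C, H, U, S, D, F, M]
Visit C; enqueue P, G, L → queue [H, U, S, D, F, M, P, G, L]
Visit H; enqueue N, E → queue [U, S, D, F, M, P, G, L, N, E]
Visit U; enqueue I → queue [S, D, F, M, P, G, L, N, E, I]
Visit S → queue [D, F, M, P, G, L, N, E, I]
Visit D; enqueue O, V → queue [F, M, P, G, L, N, E, I, O, V]
Visit F; enqueue J → queue [M, P, G, L, N, E, I, O, V, J]
Visit M; enqueue K → queue [P, G, L, N, E, I, O, V, J, K]
Visit P; enqueue R → queue [G, L, N, E, I, O, V, J, K, R]
Visit G → queue [L, N, E, I, O, V, J, K, R]
Visit L → queue [N, E, I, O, V, J, K, R]
Visit N → queue [E, I, O, V, J, K, R]
Visit E; enqueue W → queue [I, O, V, J, K, R, W]
Visit I → queue [O, V, J, K, R, W]
Visit O; enqueue T → queue [V, J, K, R, W, T]
Visit V → queue [J, K, R, W, T]
Visit J → queue [K, R, W, T]
Visit K → queue [R, W, T]
Visit R → queue [W, T]
Visit W → queue [T]
Visit T → queue []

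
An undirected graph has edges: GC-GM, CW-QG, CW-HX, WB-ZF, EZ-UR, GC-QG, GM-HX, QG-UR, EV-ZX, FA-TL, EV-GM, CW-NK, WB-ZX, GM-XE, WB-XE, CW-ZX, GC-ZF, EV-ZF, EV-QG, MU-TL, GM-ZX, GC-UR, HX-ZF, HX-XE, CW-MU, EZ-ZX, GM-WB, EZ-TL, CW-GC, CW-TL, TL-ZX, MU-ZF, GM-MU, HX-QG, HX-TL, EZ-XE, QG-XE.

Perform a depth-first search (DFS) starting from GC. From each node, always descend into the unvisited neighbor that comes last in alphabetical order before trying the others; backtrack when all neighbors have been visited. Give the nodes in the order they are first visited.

GC ZF WB ZX TL MU GM XE QG UR EZ HX CW NK EV FA

Visit GC
GC → ZF
ZF → WB
WB → ZX
ZX → TL
TL → MU
MU → GM
GM → XE
XE → QG
QG → UR
UR → EZ
QG → HX
HX → CW
CW → NK
QG → EV
TL → FA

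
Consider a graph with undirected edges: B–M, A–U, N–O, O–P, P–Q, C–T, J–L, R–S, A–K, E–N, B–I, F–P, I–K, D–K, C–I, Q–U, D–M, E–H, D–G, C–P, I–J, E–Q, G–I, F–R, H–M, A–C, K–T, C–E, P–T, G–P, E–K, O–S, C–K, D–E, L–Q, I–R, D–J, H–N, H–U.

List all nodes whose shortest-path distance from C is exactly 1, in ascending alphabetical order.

A, E, I, K, P, T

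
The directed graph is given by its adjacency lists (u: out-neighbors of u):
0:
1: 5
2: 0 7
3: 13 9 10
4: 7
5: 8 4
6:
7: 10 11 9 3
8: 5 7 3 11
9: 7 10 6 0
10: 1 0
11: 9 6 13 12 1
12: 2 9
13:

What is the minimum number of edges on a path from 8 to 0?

3

Level 0: 8
Level 1: 3, 5, 7, 11
Level 2: 1, 4, 6, 9, 10, 12, 13
Level 3: 0, 2
0 first appears at level 3.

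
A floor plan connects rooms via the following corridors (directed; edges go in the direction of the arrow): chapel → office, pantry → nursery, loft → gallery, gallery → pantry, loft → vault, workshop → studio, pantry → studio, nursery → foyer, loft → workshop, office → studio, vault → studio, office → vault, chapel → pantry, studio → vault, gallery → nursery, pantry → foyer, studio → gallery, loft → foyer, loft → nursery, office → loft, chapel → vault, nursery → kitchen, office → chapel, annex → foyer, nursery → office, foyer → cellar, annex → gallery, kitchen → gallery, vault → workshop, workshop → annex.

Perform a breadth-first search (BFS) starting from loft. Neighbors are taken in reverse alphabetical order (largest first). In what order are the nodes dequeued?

loft -> workshop -> vault -> nursery -> gallery -> foyer -> studio -> annex -> office -> kitchen -> pantry -> cellar -> chapel

Visit loft; enqueue workshop, vault, nursery, gallery, foyer → queue [workshop, vault, nursery, gallery, foyer]
Visit workshop; enqueue studio, annex → queue [vault, nursery, gallery, foyer, studio, annex]
Visit vault → queue [nursery, gallery, foyer, studio, annex]
Visit nursery; enqueue office, kitchen → queue [gallery, foyer, studio, annex, office, kitchen]
Visit gallery; enqueue pantry → queue [foyer, studio, annex, office, kitchen, pantry]
Visit foyer; enqueue cellar → queue [studio, annex, office, kitchen, pantry, cellar]
Visit studio → queue [annex, office, kitchen, pantry, cellar]
Visit annex → queue [office, kitchen, pantry, cellar]
Visit office; enqueue chapel → queue [kitchen, pantry, cellar, chapel]
Visit kitchen → queue [pantry, cellar, chapel]
Visit pantry → queue [cellar, chapel]
Visit cellar → queue [chapel]
Visit chapel → queue []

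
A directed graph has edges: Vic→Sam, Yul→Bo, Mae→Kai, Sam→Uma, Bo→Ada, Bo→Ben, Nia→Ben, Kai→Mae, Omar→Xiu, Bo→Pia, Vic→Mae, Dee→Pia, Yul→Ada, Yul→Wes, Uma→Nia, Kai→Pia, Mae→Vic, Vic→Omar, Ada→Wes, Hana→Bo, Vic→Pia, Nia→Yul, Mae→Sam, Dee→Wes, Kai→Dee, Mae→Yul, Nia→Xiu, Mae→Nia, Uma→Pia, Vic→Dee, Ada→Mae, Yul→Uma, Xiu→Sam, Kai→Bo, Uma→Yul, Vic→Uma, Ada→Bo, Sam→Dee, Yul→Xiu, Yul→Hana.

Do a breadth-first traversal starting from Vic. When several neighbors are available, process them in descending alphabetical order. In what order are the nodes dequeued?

Visit Vic; enqueue Uma, Sam, Pia, Omar, Mae, Dee → queue [Uma, Sam, Pia, Omar, Mae, Dee]
Visit Uma; enqueue Yul, Nia → queue [Sam, Pia, Omar, Mae, Dee, Yul, Nia]
Visit Sam → queue [Pia, Omar, Mae, Dee, Yul, Nia]
Visit Pia → queue [Omar, Mae, Dee, Yul, Nia]
Visit Omar; enqueue Xiu → queue [Mae, Dee, Yul, Nia, Xiu]
Visit Mae; enqueue Kai → queue [Dee, Yul, Nia, Xiu, Kai]
Visit Dee; enqueue Wes → queue [Yul, Nia, Xiu, Kai, Wes]
Visit Yul; enqueue Hana, Bo, Ada → queue [Nia, Xiu, Kai, Wes, Hana, Bo, Ada]
Visit Nia; enqueue Ben → queue [Xiu, Kai, Wes, Hana, Bo, Ada, Ben]
Visit Xiu → queue [Kai, Wes, Hana, Bo, Ada, Ben]
Visit Kai → queue [Wes, Hana, Bo, Ada, Ben]
Visit Wes → queue [Hana, Bo, Ada, Ben]
Visit Hana → queue [Bo, Ada, Ben]
Visit Bo → queue [Ada, Ben]
Visit Ada → queue [Ben]
Visit Ben → queue []

Vic, Uma, Sam, Pia, Omar, Mae, Dee, Yul, Nia, Xiu, Kai, Wes, Hana, Bo, Ada, Ben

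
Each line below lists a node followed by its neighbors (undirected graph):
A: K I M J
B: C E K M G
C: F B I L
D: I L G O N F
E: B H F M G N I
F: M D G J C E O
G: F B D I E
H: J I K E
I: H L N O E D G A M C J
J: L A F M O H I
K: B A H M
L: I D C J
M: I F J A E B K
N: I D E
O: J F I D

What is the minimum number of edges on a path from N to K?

3

Level 0: N
Level 1: D, E, I
Level 2: A, B, C, F, G, H, J, L, M, O
Level 3: K
K first appears at level 3.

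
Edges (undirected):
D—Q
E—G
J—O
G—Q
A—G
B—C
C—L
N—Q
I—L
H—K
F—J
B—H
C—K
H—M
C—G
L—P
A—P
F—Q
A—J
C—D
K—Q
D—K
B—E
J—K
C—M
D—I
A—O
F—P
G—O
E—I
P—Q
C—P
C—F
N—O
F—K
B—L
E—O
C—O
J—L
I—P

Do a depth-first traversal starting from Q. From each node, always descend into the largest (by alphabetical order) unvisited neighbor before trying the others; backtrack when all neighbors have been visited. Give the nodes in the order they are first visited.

Visit Q
Q → P
P → L
L → J
J → O
O → N
O → G
G → E
E → I
I → D
D → K
K → H
H → M
M → C
C → F
C → B
G → A

Q, P, L, J, O, N, G, E, I, D, K, H, M, C, F, B, A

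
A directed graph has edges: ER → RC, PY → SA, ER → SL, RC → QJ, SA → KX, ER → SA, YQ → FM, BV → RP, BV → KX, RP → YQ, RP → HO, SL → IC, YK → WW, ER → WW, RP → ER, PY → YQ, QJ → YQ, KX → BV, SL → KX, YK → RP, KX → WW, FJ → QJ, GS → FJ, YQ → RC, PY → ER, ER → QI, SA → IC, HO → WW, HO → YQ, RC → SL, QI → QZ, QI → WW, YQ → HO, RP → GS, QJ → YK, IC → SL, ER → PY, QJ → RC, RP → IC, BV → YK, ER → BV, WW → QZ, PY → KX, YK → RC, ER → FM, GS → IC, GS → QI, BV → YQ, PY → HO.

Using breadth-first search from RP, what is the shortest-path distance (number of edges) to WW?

Level 0: RP
Level 1: ER, GS, HO, IC, YQ
Level 2: BV, FJ, FM, PY, QI, RC, SA, SL, WW
Level 3: KX, QJ, QZ, YK
WW first appears at level 2.

2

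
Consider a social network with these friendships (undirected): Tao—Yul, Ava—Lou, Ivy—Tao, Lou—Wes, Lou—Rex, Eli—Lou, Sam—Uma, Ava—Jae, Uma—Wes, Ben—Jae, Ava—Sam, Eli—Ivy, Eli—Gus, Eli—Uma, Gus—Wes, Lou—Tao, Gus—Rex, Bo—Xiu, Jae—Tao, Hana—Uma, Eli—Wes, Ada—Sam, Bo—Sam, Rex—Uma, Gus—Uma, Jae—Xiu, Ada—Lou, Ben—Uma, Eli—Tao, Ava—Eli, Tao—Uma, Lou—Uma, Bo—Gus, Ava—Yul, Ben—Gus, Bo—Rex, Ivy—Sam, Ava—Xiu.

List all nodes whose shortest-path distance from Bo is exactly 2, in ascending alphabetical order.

Ada, Ava, Ben, Eli, Ivy, Jae, Lou, Uma, Wes

Level 0: Bo
Level 1: Gus, Rex, Sam, Xiu
Level 2: Ada, Ava, Ben, Eli, Ivy, Jae, Lou, Uma, Wes
Level 3: Hana, Tao, Yul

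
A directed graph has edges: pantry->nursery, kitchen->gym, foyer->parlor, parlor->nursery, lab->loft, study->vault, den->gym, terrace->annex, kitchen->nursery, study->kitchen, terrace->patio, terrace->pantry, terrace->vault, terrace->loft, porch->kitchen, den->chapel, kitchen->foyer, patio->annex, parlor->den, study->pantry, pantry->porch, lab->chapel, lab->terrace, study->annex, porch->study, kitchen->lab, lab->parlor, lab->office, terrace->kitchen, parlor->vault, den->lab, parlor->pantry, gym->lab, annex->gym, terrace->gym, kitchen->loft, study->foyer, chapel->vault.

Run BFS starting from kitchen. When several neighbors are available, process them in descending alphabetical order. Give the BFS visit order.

Visit kitchen; enqueue nursery, loft, lab, gym, foyer → queue [nursery, loft, lab, gym, foyer]
Visit nursery → queue [loft, lab, gym, foyer]
Visit loft → queue [lab, gym, foyer]
Visit lab; enqueue terrace, parlor, office, chapel → queue [gym, foyer, terrace, parlor, office, chapel]
Visit gym → queue [foyer, terrace, parlor, office, chapel]
Visit foyer → queue [terrace, parlor, office, chapel]
Visit terrace; enqueue vault, patio, pantry, annex → queue [parlor, office, chapel, vault, patio, pantry, annex]
Visit parlor; enqueue den → queue [office, chapel, vault, patio, pantry, annex, den]
Visit office → queue [chapel, vault, patio, pantry, annex, den]
Visit chapel → queue [vault, patio, pantry, annex, den]
Visit vault → queue [patio, pantry, annex, den]
Visit patio → queue [pantry, annex, den]
Visit pantry; enqueue porch → queue [annex, den, porch]
Visit annex → queue [den, porch]
Visit den → queue [porch]
Visit porch; enqueue study → queue [study]
Visit study → queue []

kitchen -> nursery -> loft -> lab -> gym -> foyer -> terrace -> parlor -> office -> chapel -> vault -> patio -> pantry -> annex -> den -> porch -> study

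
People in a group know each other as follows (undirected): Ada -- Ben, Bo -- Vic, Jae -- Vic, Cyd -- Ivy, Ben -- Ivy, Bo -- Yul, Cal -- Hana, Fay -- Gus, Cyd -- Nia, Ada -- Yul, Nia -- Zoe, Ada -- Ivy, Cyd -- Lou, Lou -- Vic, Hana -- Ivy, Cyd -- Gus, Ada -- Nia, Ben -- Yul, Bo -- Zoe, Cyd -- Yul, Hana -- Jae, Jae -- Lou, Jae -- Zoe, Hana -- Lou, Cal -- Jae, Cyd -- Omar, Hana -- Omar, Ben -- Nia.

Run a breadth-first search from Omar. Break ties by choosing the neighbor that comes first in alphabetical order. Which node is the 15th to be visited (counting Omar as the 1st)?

Zoe

Visit Omar; enqueue Cyd, Hana → queue [Cyd, Hana]
Visit Cyd; enqueue Gus, Ivy, Lou, Nia, Yul → queue [Hana, Gus, Ivy, Lou, Nia, Yul]
Visit Hana; enqueue Cal, Jae → queue [Gus, Ivy, Lou, Nia, Yul, Cal, Jae]
Visit Gus; enqueue Fay → queue [Ivy, Lou, Nia, Yul, Cal, Jae, Fay]
Visit Ivy; enqueue Ada, Ben → queue [Lou, Nia, Yul, Cal, Jae, Fay, Ada, Ben]
Visit Lou; enqueue Vic → queue [Nia, Yul, Cal, Jae, Fay, Ada, Ben, Vic]
Visit Nia; enqueue Zoe → queue [Yul, Cal, Jae, Fay, Ada, Ben, Vic, Zoe]
Visit Yul; enqueue Bo → queue [Cal, Jae, Fay, Ada, Ben, Vic, Zoe, Bo]
Visit Cal → queue [Jae, Fay, Ada, Ben, Vic, Zoe, Bo]
Visit Jae → queue [Fay, Ada, Ben, Vic, Zoe, Bo]
Visit Fay → queue [Ada, Ben, Vic, Zoe, Bo]
Visit Ada → queue [Ben, Vic, Zoe, Bo]
Visit Ben → queue [Vic, Zoe, Bo]
Visit Vic → queue [Zoe, Bo]
Visit Zoe → queue [Bo]
Visit Bo → queue []

Visit order: Omar, Cyd, Hana, Gus, Ivy, Lou, Nia, Yul, Cal, Jae, Fay, Ada, Ben, Vic, Zoe, Bo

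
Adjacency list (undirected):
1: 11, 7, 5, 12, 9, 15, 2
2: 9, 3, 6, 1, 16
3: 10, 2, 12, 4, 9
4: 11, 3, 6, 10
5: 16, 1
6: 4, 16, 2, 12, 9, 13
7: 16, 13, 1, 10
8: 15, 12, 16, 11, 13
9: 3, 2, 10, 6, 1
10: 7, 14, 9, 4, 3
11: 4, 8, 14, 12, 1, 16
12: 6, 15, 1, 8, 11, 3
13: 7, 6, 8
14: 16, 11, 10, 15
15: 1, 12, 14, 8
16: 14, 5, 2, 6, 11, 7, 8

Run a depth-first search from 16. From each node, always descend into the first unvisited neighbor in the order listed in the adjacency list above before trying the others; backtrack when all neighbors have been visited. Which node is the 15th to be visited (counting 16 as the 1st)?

15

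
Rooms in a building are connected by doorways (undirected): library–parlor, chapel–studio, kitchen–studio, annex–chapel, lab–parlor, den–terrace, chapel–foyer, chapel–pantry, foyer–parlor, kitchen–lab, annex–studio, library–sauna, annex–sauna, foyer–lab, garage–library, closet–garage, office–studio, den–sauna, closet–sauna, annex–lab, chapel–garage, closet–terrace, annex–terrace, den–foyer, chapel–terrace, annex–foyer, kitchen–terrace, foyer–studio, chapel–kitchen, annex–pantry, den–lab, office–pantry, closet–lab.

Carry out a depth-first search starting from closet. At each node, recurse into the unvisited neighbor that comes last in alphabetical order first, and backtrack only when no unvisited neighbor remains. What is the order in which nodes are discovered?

closet terrace kitchen studio office pantry chapel garage library sauna den lab parlor foyer annex

Visit closet
closet → terrace
terrace → kitchen
kitchen → studio
studio → office
office → pantry
pantry → chapel
chapel → garage
garage → library
library → sauna
sauna → den
den → lab
lab → parlor
parlor → foyer
foyer → annex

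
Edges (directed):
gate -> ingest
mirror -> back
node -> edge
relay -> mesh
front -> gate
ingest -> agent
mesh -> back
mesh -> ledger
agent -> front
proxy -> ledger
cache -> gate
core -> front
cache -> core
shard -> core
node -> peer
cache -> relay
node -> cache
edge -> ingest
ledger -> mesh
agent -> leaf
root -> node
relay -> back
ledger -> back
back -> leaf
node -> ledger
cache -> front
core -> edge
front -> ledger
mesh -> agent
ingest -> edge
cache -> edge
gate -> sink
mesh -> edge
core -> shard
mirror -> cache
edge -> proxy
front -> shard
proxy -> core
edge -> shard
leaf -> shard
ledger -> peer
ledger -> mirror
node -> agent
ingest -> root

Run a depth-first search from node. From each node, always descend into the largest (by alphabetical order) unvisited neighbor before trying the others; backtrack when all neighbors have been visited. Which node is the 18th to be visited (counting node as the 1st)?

Visit node
node → peer
node → ledger
ledger → mirror
mirror → cache
cache → relay
relay → mesh
mesh → edge
edge → shard
shard → core
core → front
front → gate
gate → sink
gate → ingest
ingest → root
ingest → agent
agent → leaf
edge → proxy
mesh → back

Visit order: node, peer, ledger, mirror, cache, relay, mesh, edge, shard, core, front, gate, sink, ingest, root, agent, leaf, proxy, back

proxy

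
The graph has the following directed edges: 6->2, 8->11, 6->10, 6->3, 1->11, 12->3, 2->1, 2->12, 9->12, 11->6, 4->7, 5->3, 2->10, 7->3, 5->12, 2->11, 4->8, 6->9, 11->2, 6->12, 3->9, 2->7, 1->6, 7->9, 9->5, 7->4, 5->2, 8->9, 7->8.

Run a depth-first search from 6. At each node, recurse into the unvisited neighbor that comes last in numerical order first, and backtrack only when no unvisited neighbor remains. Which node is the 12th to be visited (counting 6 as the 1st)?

1

Visit 6
6 → 12
12 → 3
3 → 9
9 → 5
5 → 2
2 → 11
2 → 10
2 → 7
7 → 8
7 → 4
2 → 1

Visit order: 6, 12, 3, 9, 5, 2, 11, 10, 7, 8, 4, 1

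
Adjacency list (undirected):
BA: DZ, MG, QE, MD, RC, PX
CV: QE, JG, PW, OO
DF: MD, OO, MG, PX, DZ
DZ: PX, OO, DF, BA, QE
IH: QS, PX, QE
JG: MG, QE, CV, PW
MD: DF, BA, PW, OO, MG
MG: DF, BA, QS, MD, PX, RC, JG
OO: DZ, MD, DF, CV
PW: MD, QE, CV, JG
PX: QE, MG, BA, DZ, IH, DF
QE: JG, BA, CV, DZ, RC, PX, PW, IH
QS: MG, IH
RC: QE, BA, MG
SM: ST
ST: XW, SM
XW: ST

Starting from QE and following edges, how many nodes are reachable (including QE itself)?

BFS from QE visits: QE, RC, PX, PW, JG, IH, DZ, CV, BA, MG, DF, MD, QS, OO
Reachable nodes: 14 of 17 total.

14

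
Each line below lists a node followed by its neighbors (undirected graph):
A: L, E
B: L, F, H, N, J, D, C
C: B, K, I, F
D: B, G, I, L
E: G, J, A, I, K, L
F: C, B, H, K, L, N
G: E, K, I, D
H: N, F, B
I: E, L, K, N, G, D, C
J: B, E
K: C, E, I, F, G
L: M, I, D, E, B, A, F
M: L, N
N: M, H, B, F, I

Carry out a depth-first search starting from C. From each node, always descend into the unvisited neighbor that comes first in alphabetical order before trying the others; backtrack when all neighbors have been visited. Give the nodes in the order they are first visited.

Visit C
C → B
B → D
D → G
G → E
E → A
A → L
L → F
F → H
H → N
N → I
I → K
N → M
E → J

C, B, D, G, E, A, L, F, H, N, I, K, M, J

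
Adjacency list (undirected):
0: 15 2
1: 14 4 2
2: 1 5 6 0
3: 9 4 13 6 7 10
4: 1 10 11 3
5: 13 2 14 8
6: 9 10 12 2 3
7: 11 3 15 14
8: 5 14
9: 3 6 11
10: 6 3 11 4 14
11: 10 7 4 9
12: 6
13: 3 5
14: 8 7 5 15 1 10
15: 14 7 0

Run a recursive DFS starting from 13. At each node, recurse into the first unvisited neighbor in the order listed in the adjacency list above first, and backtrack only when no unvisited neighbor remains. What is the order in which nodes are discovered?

Visit 13
13 → 3
3 → 9
9 → 6
6 → 10
10 → 11
11 → 7
7 → 15
15 → 14
14 → 8
8 → 5
5 → 2
2 → 1
1 → 4
2 → 0
6 → 12

13, 3, 9, 6, 10, 11, 7, 15, 14, 8, 5, 2, 1, 4, 0, 12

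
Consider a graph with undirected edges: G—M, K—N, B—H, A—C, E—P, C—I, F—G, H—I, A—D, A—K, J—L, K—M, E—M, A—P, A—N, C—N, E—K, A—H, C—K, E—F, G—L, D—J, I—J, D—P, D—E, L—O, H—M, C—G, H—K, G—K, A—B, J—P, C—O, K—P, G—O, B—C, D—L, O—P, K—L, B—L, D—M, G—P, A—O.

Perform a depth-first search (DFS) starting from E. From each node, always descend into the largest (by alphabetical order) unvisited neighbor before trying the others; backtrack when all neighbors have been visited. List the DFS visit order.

E P O L K N C I J D M H B A G F

Visit E
E → P
P → O
O → L
L → K
K → N
N → C
C → I
I → J
J → D
D → M
M → H
H → B
B → A
M → G
G → F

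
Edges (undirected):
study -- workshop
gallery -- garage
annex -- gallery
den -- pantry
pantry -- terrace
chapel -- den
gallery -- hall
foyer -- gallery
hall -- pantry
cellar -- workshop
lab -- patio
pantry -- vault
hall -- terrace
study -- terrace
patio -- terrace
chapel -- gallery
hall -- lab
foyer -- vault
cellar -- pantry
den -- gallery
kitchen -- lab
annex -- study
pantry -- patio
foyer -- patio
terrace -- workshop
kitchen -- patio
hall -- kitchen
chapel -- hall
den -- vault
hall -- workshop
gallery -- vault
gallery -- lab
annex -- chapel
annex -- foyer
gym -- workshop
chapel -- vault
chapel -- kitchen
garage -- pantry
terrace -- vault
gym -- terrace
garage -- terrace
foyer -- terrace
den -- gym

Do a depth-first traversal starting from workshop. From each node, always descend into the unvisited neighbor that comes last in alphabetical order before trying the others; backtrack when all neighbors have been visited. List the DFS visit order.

Visit workshop
workshop → terrace
terrace → vault
vault → pantry
pantry → patio
patio → lab
lab → kitchen
kitchen → hall
hall → gallery
gallery → garage
gallery → foyer
foyer → annex
annex → study
annex → chapel
chapel → den
den → gym
pantry → cellar

workshop terrace vault pantry patio lab kitchen hall gallery garage foyer annex study chapel den gym cellar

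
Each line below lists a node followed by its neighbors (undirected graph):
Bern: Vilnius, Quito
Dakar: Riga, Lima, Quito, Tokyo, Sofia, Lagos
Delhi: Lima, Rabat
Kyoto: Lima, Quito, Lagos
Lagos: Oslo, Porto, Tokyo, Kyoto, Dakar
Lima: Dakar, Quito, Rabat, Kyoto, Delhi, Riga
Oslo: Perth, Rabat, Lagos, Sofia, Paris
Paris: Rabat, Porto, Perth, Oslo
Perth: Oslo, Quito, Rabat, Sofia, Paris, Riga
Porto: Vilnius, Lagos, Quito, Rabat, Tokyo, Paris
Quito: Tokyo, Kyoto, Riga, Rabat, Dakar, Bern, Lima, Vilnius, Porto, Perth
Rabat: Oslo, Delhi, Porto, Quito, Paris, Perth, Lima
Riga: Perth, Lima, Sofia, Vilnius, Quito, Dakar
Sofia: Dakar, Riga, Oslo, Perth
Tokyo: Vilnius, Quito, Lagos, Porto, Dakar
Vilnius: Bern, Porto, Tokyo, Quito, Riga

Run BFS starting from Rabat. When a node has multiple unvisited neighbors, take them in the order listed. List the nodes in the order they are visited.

Rabat, Oslo, Delhi, Porto, Quito, Paris, Perth, Lima, Lagos, Sofia, Vilnius, Tokyo, Kyoto, Riga, Dakar, Bern

Visit Rabat; enqueue Oslo, Delhi, Porto, Quito, Paris, Perth, Lima → queue [Oslo, Delhi, Porto, Quito, Paris, Perth, Lima]
Visit Oslo; enqueue Lagos, Sofia → queue [Delhi, Porto, Quito, Paris, Perth, Lima, Lagos, Sofia]
Visit Delhi → queue [Porto, Quito, Paris, Perth, Lima, Lagos, Sofia]
Visit Porto; enqueue Vilnius, Tokyo → queue [Quito, Paris, Perth, Lima, Lagos, Sofia, Vilnius, Tokyo]
Visit Quito; enqueue Kyoto, Riga, Dakar, Bern → queue [Paris, Perth, Lima, Lagos, Sofia, Vilnius, Tokyo, Kyoto, Riga, Dakar, Bern]
Visit Paris → queue [Perth, Lima, Lagos, Sofia, Vilnius, Tokyo, Kyoto, Riga, Dakar, Bern]
Visit Perth → queue [Lima, Lagos, Sofia, Vilnius, Tokyo, Kyoto, Riga, Dakar, Bern]
Visit Lima → queue [Lagos, Sofia, Vilnius, Tokyo, Kyoto, Riga, Dakar, Bern]
Visit Lagos → queue [Sofia, Vilnius, Tokyo, Kyoto, Riga, Dakar, Bern]
Visit Sofia → queue [Vilnius, Tokyo, Kyoto, Riga, Dakar, Bern]
Visit Vilnius → queue [Tokyo, Kyoto, Riga, Dakar, Bern]
Visit Tokyo → queue [Kyoto, Riga, Dakar, Bern]
Visit Kyoto → queue [Riga, Dakar, Bern]
Visit Riga → queue [Dakar, Bern]
Visit Dakar → queue [Bern]
Visit Bern → queue []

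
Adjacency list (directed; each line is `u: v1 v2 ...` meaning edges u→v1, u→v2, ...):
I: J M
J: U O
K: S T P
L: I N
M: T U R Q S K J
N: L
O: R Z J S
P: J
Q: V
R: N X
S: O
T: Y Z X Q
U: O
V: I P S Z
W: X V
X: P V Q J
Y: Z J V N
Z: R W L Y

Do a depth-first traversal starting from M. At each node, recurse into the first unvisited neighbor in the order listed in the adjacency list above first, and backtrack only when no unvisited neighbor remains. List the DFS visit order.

Visit M
M → T
T → Y
Y → Z
Z → R
R → N
N → L
L → I
I → J
J → U
U → O
O → S
R → X
X → P
X → V
X → Q
Z → W
M → K

M → T → Y → Z → R → N → L → I → J → U → O → S → X → P → V → Q → W → K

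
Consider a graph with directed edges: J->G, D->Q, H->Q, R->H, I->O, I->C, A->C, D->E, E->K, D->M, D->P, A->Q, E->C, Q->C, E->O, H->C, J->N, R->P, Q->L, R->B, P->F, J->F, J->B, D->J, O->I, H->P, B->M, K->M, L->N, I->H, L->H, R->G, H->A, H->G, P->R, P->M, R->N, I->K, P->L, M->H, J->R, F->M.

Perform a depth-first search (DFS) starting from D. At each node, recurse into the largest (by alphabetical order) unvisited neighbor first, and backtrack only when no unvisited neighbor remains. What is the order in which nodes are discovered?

D -> Q -> L -> N -> H -> P -> R -> G -> B -> M -> F -> C -> A -> J -> E -> O -> I -> K

Visit D
D → Q
Q → L
L → N
L → H
H → P
P → R
R → G
R → B
B → M
P → F
H → C
H → A
D → J
D → E
E → O
O → I
I → K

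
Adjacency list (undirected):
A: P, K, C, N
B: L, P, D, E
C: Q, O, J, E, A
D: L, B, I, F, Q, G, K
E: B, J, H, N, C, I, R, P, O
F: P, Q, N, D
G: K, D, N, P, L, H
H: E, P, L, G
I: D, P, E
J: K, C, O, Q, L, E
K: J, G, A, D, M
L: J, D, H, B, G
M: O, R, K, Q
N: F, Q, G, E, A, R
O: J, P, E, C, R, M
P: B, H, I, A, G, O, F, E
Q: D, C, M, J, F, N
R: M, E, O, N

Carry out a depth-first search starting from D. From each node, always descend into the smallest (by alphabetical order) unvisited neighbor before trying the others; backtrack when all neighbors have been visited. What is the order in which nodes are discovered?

D, B, E, C, A, K, G, H, L, J, O, M, Q, F, N, R, P, I

Visit D
D → B
B → E
E → C
C → A
A → K
K → G
G → H
H → L
L → J
J → O
O → M
M → Q
Q → F
F → N
N → R
F → P
P → I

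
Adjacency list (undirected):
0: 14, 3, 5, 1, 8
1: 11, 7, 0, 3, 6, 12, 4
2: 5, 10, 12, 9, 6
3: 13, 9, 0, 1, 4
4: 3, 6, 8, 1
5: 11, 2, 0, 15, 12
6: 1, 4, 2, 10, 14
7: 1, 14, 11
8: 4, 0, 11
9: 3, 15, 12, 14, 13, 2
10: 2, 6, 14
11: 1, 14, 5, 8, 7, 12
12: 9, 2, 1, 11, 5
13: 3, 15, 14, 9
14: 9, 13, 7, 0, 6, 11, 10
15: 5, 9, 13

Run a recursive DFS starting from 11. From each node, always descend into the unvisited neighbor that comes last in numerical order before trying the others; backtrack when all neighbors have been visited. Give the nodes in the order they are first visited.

11 → 14 → 13 → 15 → 9 → 12 → 5 → 2 → 10 → 6 → 4 → 8 → 0 → 3 → 1 → 7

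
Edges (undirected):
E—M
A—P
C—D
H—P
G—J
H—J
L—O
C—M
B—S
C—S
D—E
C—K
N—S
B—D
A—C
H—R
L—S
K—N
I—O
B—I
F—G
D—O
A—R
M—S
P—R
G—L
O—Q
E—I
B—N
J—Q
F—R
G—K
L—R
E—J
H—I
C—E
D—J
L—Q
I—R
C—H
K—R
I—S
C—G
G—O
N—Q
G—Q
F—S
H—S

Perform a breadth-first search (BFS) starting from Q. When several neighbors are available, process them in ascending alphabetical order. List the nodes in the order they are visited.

Q G J L N O C F K D E H R S B I A M P

Visit Q; enqueue G, J, L, N, O → queue [G, J, L, N, O]
Visit G; enqueue C, F, K → queue [J, L, N, O, C, F, K]
Visit J; enqueue D, E, H → queue [L, N, O, C, F, K, D, E, H]
Visit L; enqueue R, S → queue [N, O, C, F, K, D, E, H, R, S]
Visit N; enqueue B → queue [O, C, F, K, D, E, H, R, S, B]
Visit O; enqueue I → queue [C, F, K, D, E, H, R, S, B, I]
Visit C; enqueue A, M → queue [F, K, D, E, H, R, S, B, I, A, M]
Visit F → queue [K, D, E, H, R, S, B, I, A, M]
Visit K → queue [D, E, H, R, S, B, I, A, M]
Visit D → queue [E, H, R, S, B, I, A, M]
Visit E → queue [H, R, S, B, I, A, M]
Visit H; enqueue P → queue [R, S, B, I, A, M, P]
Visit R → queue [S, B, I, A, M, P]
Visit S → queue [B, I, A, M, P]
Visit B → queue [I, A, M, P]
Visit I → queue [A, M, P]
Visit A → queue [M, P]
Visit M → queue [P]
Visit P → queue []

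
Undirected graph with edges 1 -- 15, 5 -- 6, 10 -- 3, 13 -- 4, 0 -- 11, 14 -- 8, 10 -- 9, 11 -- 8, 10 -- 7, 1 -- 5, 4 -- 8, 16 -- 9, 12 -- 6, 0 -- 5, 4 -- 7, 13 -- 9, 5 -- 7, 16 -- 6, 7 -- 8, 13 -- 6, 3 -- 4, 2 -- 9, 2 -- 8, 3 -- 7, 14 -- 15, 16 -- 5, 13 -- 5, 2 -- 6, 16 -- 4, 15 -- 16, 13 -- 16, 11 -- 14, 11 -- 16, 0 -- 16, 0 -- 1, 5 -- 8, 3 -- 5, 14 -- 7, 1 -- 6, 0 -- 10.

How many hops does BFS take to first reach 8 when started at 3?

2

Level 0: 3
Level 1: 4, 5, 7, 10
Level 2: 0, 1, 6, 8, 9, 13, 14, 16
Level 3: 2, 11, 12, 15
8 first appears at level 2.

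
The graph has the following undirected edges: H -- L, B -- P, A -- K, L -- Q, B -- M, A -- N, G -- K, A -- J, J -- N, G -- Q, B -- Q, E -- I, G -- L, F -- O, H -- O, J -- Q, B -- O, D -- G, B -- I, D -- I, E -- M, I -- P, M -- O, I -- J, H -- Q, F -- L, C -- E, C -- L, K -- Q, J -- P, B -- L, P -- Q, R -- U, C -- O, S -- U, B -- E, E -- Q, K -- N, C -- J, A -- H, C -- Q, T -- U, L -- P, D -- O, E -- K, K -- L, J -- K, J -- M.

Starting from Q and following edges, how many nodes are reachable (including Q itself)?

BFS from Q visits: Q, P, L, K, J, H, G, E, C, B, I, F, N, A, M, O, D
Reachable nodes: 17 of 21 total.

17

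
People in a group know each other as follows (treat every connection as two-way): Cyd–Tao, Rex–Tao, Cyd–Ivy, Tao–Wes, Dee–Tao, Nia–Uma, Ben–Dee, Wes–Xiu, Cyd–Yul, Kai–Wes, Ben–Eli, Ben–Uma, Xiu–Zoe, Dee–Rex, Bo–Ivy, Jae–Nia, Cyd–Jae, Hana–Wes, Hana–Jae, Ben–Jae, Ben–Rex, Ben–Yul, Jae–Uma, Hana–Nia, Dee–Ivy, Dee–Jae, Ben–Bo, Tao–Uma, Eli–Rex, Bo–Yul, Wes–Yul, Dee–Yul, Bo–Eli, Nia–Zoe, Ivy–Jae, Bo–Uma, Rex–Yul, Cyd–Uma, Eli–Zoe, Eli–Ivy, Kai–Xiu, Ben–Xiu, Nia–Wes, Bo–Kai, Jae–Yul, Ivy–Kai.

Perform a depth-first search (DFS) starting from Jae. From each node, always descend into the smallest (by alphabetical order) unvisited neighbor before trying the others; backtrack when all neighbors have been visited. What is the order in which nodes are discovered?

Jae → Ben → Bo → Eli → Ivy → Cyd → Tao → Dee → Rex → Yul → Wes → Hana → Nia → Uma → Zoe → Xiu → Kai

Visit Jae
Jae → Ben
Ben → Bo
Bo → Eli
Eli → Ivy
Ivy → Cyd
Cyd → Tao
Tao → Dee
Dee → Rex
Rex → Yul
Yul → Wes
Wes → Hana
Hana → Nia
Nia → Uma
Nia → Zoe
Zoe → Xiu
Xiu → Kai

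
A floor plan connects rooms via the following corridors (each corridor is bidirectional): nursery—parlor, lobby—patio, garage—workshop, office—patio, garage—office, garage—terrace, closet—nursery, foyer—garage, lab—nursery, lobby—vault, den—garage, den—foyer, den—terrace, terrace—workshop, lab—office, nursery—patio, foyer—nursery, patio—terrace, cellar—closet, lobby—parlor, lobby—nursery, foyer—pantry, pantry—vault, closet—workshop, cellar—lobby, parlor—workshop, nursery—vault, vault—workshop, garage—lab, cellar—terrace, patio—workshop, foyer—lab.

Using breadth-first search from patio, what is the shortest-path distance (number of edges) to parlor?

Level 0: patio
Level 1: lobby, nursery, office, terrace, workshop
Level 2: cellar, closet, den, foyer, garage, lab, parlor, vault
Level 3: pantry
parlor first appears at level 2.

2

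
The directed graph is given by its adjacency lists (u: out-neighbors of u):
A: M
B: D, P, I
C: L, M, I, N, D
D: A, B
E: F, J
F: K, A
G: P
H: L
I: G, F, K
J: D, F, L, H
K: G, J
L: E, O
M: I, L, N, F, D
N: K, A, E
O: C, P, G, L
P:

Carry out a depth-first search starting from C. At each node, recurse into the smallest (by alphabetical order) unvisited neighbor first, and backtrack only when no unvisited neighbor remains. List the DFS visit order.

C, D, A, M, F, K, G, P, J, H, L, E, O, I, N, B

Visit C
C → D
D → A
A → M
M → F
F → K
K → G
G → P
K → J
J → H
H → L
L → E
L → O
M → I
M → N
D → B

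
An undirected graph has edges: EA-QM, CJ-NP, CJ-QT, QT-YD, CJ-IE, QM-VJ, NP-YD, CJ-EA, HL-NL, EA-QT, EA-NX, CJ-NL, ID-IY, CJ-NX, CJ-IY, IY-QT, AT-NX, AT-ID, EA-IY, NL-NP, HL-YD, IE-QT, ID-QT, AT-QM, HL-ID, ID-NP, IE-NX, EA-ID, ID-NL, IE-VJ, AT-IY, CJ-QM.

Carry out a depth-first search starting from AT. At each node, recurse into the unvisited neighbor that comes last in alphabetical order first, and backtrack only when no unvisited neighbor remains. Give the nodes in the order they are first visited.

AT → QM → VJ → IE → QT → YD → NP → NL → ID → IY → EA → NX → CJ → HL

Visit AT
AT → QM
QM → VJ
VJ → IE
IE → QT
QT → YD
YD → NP
NP → NL
NL → ID
ID → IY
IY → EA
EA → NX
NX → CJ
ID → HL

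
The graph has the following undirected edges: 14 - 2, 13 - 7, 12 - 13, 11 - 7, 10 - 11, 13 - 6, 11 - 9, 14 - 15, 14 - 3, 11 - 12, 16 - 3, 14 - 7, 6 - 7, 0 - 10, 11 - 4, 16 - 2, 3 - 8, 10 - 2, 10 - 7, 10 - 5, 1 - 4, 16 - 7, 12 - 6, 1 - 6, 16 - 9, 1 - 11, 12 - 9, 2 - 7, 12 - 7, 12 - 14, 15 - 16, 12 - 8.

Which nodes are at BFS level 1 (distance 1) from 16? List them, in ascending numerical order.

2, 3, 7, 9, 15

Level 0: 16
Level 1: 2, 3, 7, 9, 15
Level 2: 6, 8, 10, 11, 12, 13, 14
Level 3: 0, 1, 4, 5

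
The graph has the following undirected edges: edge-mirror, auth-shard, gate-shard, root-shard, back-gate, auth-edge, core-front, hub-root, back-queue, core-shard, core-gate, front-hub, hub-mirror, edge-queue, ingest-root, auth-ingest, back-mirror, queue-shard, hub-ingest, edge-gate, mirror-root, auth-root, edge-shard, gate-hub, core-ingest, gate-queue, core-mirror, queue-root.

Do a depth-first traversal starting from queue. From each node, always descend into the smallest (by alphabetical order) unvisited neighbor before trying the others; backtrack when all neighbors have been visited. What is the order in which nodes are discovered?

queue, back, gate, core, front, hub, ingest, auth, edge, mirror, root, shard

Visit queue
queue → back
back → gate
gate → core
core → front
front → hub
hub → ingest
ingest → auth
auth → edge
edge → mirror
mirror → root
root → shard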